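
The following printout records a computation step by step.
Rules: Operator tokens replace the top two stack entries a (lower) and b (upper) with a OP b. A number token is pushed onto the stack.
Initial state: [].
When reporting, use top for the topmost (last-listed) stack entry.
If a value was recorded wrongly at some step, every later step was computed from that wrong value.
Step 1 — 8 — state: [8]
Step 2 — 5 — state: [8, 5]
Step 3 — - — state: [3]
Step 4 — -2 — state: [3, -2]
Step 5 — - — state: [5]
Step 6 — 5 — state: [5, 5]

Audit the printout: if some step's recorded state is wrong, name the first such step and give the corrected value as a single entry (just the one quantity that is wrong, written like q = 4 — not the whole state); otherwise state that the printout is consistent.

no error

Recomputing the run from the initial state:
step 1: [8]
step 2: [8, 5]
step 3: [3]
step 4: [3, -2]
step 5: [5]
step 6: [5, 5]
This matches the printout at every step.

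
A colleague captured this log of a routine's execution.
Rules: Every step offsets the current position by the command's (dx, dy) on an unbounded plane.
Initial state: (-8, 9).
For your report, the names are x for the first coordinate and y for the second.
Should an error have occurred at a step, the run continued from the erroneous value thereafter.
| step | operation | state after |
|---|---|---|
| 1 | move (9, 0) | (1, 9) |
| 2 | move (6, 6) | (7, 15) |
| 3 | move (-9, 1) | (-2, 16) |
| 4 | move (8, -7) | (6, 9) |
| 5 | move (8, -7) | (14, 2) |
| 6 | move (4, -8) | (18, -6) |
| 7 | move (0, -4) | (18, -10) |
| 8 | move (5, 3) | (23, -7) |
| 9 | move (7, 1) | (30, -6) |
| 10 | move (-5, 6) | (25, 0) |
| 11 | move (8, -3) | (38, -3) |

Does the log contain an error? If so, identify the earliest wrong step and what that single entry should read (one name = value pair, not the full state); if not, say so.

Step 1: x = -8 + (9) = 1, y = 9 + (0) = 9 — in agreement.
Step 2: x = 1 + (6) = 7, y = 9 + (6) = 15 — in agreement.
Step 3: x = 7 + (-9) = -2, y = 15 + (1) = 16 — verified.
Step 4: x = -2 + (8) = 6, y = 16 + (-7) = 9 — agrees with the log.
Step 5: x = 6 + (8) = 14, y = 9 + (-7) = 2 — verified.
Step 6: x = 14 + (4) = 18, y = 2 + (-8) = -6 — in agreement.
Step 7: x = 18 + (0) = 18, y = -6 + (-4) = -10 — exactly as logged.
Step 8: x = 18 + (5) = 23, y = -10 + (3) = -7 — exactly as logged.
Step 9: x = 23 + (7) = 30, y = -7 + (1) = -6 — consistent with the log.
Step 10: x = 30 + (-5) = 25, y = -6 + (6) = 0 — checks out.
Step 11: x = 25 + (8) = 33, y = 0 + (-3) = -3 — the log has a different value.
So the first discrepancy is step 11, where the right value is x = 33.

step 11, x = 33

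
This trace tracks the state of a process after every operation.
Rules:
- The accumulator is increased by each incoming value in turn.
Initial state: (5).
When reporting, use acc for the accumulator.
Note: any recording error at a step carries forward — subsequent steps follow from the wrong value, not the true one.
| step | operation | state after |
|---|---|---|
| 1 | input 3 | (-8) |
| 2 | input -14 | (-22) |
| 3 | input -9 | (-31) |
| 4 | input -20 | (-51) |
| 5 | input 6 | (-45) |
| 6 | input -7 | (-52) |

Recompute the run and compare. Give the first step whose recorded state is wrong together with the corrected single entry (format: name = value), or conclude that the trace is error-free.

step 1, acc = 8

step 1: acc = 5 + 3 = 8 -> a discrepancy with the trace
The audit stops at step 1: the recorded entry is wrong and should be acc = 8.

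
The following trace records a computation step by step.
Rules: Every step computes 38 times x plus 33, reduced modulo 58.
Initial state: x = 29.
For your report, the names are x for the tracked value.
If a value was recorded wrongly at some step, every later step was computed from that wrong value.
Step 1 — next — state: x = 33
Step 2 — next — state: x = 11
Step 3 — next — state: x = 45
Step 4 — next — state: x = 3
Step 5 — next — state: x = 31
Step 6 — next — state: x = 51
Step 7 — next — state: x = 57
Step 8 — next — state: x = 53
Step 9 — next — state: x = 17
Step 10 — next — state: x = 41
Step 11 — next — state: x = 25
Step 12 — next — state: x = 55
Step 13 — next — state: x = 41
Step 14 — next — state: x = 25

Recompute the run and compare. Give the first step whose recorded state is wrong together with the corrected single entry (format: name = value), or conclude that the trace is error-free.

step 13, x = 35

Recomputing the run from the initial state:
step 1: x = 33
step 2: x = 11
step 3: x = 45
step 4: x = 3
step 5: x = 31
step 6: x = 51
step 7: x = 57
step 8: x = 53
step 9: x = 17
step 10: x = 41
step 11: x = 25
step 12: x = 55
step 13: x = 35
step 14: x = 29
The first disagreement with the trace is at step 13, where the value should be x = 35.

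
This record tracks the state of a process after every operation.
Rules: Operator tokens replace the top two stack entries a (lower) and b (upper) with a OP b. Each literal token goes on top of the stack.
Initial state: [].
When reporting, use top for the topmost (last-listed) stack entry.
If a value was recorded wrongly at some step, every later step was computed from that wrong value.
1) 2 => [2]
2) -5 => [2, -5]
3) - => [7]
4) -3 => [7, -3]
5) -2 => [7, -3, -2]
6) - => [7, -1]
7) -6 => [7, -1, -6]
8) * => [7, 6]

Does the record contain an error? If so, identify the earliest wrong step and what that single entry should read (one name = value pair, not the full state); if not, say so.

step 1: push 2: top = 2 -> exactly as logged
step 2: push -5: top = -5 -> same as recorded
step 3: 2 - -5 = 7 -> in agreement
step 4: push -3: top = -3 -> confirmed correct
step 5: push -2: top = -2 -> confirmed correct
step 6: -3 - -2 = -1 -> matches
step 7: push -6: top = -6 -> confirmed correct
step 8: -1 * -6 = 6 -> consistent with the record
All entries verified; no error found.

no error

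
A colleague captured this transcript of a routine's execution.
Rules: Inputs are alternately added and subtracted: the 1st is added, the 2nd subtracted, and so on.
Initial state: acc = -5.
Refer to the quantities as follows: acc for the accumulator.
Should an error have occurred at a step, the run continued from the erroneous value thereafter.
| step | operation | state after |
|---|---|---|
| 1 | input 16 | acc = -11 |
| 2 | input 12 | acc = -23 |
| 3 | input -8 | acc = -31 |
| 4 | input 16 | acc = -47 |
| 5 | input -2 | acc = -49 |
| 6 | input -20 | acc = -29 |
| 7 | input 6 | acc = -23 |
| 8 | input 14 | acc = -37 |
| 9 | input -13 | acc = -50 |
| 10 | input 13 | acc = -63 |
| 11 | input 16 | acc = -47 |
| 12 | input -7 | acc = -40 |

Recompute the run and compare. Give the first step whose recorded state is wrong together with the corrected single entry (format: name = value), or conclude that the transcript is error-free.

Step 1: acc = -5 + 16 = 11 — the entry is off here.
So the first discrepancy is step 1, where the right value is acc = 11.

step 1, acc = 11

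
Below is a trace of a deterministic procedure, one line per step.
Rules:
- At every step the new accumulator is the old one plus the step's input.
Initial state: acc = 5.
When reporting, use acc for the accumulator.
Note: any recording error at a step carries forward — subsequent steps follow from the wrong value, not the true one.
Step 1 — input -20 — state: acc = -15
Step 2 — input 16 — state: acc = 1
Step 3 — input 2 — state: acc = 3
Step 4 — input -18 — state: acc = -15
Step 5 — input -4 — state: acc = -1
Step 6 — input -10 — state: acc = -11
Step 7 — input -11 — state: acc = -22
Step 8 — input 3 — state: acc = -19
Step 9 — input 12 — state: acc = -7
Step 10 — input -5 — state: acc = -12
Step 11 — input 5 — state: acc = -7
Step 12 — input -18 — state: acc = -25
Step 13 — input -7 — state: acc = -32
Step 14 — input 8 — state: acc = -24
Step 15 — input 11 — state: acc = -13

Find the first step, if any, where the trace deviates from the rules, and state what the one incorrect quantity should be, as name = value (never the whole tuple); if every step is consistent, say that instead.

1. acc = 5 + -20 = -15 (checks out)
2. acc = -15 + 16 = 1 (matches)
3. acc = 1 + 2 = 3 (agrees with the trace)
4. acc = 3 + -18 = -15 (verified)
5. acc = -15 + -4 = -19 (the recorded entry deviates here)
Step 5 is the first one off; corrected, acc = -19.

step 5, acc = -19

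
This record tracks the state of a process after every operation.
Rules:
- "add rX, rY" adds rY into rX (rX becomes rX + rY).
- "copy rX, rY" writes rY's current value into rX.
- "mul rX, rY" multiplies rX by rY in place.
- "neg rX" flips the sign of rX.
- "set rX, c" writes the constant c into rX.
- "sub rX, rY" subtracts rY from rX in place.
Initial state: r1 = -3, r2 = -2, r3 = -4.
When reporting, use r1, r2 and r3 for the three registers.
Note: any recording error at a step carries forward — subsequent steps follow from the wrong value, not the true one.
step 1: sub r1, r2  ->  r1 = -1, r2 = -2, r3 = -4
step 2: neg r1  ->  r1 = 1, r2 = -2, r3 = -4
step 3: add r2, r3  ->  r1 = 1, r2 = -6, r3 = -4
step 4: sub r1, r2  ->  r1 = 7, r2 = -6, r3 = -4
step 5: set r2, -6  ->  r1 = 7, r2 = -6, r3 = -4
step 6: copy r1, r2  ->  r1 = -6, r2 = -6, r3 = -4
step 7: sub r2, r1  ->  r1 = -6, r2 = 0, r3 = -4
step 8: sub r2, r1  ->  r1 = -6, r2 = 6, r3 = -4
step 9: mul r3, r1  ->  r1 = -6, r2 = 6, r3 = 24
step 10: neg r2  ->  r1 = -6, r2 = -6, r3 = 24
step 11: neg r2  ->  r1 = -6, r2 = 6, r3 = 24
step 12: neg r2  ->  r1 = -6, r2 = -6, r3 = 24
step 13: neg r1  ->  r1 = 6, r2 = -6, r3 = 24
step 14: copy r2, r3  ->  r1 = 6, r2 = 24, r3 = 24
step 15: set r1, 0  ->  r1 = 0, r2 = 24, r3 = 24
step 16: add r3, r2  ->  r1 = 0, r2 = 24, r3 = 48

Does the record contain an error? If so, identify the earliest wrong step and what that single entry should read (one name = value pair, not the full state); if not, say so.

no error

Recomputing the run from the initial state:
step 1: r1 = -1, r2 = -2, r3 = -4
step 2: r1 = 1, r2 = -2, r3 = -4
step 3: r1 = 1, r2 = -6, r3 = -4
step 4: r1 = 7, r2 = -6, r3 = -4
step 5: r1 = 7, r2 = -6, r3 = -4
step 6: r1 = -6, r2 = -6, r3 = -4
step 7: r1 = -6, r2 = 0, r3 = -4
step 8: r1 = -6, r2 = 6, r3 = -4
step 9: r1 = -6, r2 = 6, r3 = 24
step 10: r1 = -6, r2 = -6, r3 = 24
step 11: r1 = -6, r2 = 6, r3 = 24
step 12: r1 = -6, r2 = -6, r3 = 24
step 13: r1 = 6, r2 = -6, r3 = 24
step 14: r1 = 6, r2 = 24, r3 = 24
step 15: r1 = 0, r2 = 24, r3 = 24
step 16: r1 = 0, r2 = 24, r3 = 48
This matches the record at every step.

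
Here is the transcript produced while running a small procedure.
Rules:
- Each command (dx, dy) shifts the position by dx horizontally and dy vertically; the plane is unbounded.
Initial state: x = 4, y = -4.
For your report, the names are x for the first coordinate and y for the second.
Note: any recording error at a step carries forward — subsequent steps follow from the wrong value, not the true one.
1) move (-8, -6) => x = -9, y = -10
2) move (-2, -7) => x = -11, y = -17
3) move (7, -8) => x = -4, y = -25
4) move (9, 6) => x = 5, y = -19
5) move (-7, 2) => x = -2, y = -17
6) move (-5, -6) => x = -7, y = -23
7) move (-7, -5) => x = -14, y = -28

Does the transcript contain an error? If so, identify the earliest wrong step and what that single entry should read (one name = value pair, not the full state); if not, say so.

step 1, x = -4

step 1: x = 4 + (-8) = -4, y = -4 + (-6) = -10 -> this is not what the transcript shows
The earliest wrong entry is at step 1: it should read x = -4.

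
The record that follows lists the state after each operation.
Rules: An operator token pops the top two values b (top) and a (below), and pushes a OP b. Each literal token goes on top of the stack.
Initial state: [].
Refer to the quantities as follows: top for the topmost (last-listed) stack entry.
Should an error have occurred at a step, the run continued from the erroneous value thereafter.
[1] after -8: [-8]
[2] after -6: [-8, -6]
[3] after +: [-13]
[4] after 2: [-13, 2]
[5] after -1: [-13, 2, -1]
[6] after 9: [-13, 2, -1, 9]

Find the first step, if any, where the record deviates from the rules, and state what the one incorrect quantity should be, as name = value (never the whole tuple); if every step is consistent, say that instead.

Recomputing the run from the initial state:
step 1: [-8]
step 2: [-8, -6]
step 3: [-14]
step 4: [-14, 2]
step 5: [-14, 2, -1]
step 6: [-14, 2, -1, 9]
The first disagreement with the record is at step 3, where the value should be top = -14.

step 3, top = -14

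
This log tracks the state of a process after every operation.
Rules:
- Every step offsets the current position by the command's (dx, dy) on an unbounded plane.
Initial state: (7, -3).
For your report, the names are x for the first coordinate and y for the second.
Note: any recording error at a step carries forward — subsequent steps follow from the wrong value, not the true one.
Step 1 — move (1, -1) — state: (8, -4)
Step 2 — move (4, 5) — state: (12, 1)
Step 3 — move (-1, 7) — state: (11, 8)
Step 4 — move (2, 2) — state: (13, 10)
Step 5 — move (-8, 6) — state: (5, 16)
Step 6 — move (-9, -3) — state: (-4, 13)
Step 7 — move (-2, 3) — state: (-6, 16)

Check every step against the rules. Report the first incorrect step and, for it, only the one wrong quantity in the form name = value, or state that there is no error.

no error

1. x = 7 + (1) = 8, y = -3 + (-1) = -4 (exactly as logged)
2. x = 8 + (4) = 12, y = -4 + (5) = 1 (confirmed correct)
3. x = 12 + (-1) = 11, y = 1 + (7) = 8 (agrees with the log)
4. x = 11 + (2) = 13, y = 8 + (2) = 10 (no discrepancy)
5. x = 13 + (-8) = 5, y = 10 + (6) = 16 (in agreement)
6. x = 5 + (-9) = -4, y = 16 + (-3) = 13 (consistent with the log)
7. x = -4 + (-2) = -6, y = 13 + (3) = 16 (exactly as logged)
The recomputation confirms every line.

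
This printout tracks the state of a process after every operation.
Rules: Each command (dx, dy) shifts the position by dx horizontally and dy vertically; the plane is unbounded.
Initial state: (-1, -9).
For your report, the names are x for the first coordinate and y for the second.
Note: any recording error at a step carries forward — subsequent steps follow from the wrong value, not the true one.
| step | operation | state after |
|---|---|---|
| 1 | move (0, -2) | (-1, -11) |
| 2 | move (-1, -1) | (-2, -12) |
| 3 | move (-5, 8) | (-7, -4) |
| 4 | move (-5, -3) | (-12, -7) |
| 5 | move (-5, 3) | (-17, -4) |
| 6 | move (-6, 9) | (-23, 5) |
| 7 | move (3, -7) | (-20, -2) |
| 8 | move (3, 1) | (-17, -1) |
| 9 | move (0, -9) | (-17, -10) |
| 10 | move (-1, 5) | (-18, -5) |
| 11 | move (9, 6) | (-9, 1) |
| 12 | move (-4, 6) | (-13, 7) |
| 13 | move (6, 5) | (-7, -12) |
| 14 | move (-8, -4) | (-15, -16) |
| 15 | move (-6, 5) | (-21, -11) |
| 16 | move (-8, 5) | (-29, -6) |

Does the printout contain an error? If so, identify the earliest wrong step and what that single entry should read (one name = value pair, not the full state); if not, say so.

step 13, y = 12

1. x = -1 + (0) = -1, y = -9 + (-2) = -11 (matches)
2. x = -1 + (-1) = -2, y = -11 + (-1) = -12 (no discrepancy)
3. x = -2 + (-5) = -7, y = -12 + (8) = -4 (checks out)
4. x = -7 + (-5) = -12, y = -4 + (-3) = -7 (verified)
5. x = -12 + (-5) = -17, y = -7 + (3) = -4 (exactly as logged)
6. x = -17 + (-6) = -23, y = -4 + (9) = 5 (verified)
7. x = -23 + (3) = -20, y = 5 + (-7) = -2 (consistent with the printout)
8. x = -20 + (3) = -17, y = -2 + (1) = -1 (no discrepancy)
9. x = -17 + (0) = -17, y = -1 + (-9) = -10 (matches)
10. x = -17 + (-1) = -18, y = -10 + (5) = -5 (consistent with the printout)
11. x = -18 + (9) = -9, y = -5 + (6) = 1 (matches)
12. x = -9 + (-4) = -13, y = 1 + (6) = 7 (same as recorded)
13. x = -13 + (6) = -7, y = 7 + (5) = 12 (the entry is off here)
That makes step 13 the first incorrect line — y = 12 is what it should show.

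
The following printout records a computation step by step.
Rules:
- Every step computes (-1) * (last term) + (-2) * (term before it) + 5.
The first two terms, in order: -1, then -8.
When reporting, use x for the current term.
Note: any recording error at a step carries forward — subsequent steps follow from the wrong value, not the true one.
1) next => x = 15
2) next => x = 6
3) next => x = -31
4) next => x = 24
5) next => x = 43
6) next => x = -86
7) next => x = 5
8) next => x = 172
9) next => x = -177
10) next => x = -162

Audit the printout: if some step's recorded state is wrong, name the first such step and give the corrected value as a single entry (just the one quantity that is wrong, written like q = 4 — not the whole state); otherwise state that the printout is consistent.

no error

Step 1: x = -1*(-8) + (-2)*(-1) + (5) = 15 — in agreement.
Step 2: x = -1*(15) + (-2)*(-8) + (5) = 6 — exactly as logged.
Step 3: x = -1*(6) + (-2)*(15) + (5) = -31 — confirmed correct.
Step 4: x = -1*(-31) + (-2)*(6) + (5) = 24 — no discrepancy.
Step 5: x = -1*(24) + (-2)*(-31) + (5) = 43 — agrees with the printout.
Step 6: x = -1*(43) + (-2)*(24) + (5) = -86 — checks out.
Step 7: x = -1*(-86) + (-2)*(43) + (5) = 5 — checks out.
Step 8: x = -1*(5) + (-2)*(-86) + (5) = 172 — matches.
Step 9: x = -1*(172) + (-2)*(5) + (5) = -177 — checks out.
Step 10: x = -1*(-177) + (-2)*(172) + (5) = -162 — exactly as logged.
No step deviates from the rules.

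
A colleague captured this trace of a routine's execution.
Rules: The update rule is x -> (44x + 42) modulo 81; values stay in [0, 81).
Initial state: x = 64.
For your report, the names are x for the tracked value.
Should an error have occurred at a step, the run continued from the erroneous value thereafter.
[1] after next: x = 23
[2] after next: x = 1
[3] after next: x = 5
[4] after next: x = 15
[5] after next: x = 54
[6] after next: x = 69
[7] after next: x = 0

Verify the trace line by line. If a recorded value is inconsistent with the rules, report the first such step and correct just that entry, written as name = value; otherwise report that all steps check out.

step 4, x = 19

Recomputing the run from the initial state:
step 1: x = 23
step 2: x = 1
step 3: x = 5
step 4: x = 19
step 5: x = 68
step 6: x = 37
step 7: x = 50
The first disagreement with the trace is at step 4, where the value should be x = 19.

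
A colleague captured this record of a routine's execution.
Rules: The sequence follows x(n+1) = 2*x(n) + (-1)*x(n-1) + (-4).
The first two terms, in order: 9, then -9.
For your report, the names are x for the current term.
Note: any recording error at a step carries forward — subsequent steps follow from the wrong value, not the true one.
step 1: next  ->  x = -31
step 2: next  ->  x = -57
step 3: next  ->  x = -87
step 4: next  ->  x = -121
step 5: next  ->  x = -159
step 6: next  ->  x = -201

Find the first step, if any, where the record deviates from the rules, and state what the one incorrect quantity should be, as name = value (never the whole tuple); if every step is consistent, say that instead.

no error

Recomputing the run from the initial state:
step 1: x = -31
step 2: x = -57
step 3: x = -87
step 4: x = -121
step 5: x = -159
step 6: x = -201
This matches the record at every step.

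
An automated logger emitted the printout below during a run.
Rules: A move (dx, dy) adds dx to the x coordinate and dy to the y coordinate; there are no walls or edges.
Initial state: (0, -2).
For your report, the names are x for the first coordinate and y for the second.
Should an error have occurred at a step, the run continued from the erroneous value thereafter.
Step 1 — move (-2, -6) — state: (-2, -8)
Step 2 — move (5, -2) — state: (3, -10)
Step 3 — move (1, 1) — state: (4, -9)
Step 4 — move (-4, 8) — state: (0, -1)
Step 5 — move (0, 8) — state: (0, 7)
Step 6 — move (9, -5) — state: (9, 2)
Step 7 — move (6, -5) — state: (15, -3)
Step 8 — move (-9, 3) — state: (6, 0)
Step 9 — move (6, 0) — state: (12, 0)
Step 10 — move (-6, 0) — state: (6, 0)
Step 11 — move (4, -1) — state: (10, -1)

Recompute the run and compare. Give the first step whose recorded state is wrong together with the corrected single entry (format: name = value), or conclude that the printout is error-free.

step 1: x = 0 + (-2) = -2, y = -2 + (-6) = -8 -> same as recorded
step 2: x = -2 + (5) = 3, y = -8 + (-2) = -10 -> no discrepancy
step 3: x = 3 + (1) = 4, y = -10 + (1) = -9 -> matches
step 4: x = 4 + (-4) = 0, y = -9 + (8) = -1 -> verified
step 5: x = 0 + (0) = 0, y = -1 + (8) = 7 -> consistent with the printout
step 6: x = 0 + (9) = 9, y = 7 + (-5) = 2 -> exactly as logged
step 7: x = 9 + (6) = 15, y = 2 + (-5) = -3 -> agrees with the printout
step 8: x = 15 + (-9) = 6, y = -3 + (3) = 0 -> agrees with the printout
step 9: x = 6 + (6) = 12, y = 0 + (0) = 0 -> exactly as logged
step 10: x = 12 + (-6) = 6, y = 0 + (0) = 0 -> confirmed correct
step 11: x = 6 + (4) = 10, y = 0 + (-1) = -1 -> verified
Each recorded entry agrees with the recomputation.

no error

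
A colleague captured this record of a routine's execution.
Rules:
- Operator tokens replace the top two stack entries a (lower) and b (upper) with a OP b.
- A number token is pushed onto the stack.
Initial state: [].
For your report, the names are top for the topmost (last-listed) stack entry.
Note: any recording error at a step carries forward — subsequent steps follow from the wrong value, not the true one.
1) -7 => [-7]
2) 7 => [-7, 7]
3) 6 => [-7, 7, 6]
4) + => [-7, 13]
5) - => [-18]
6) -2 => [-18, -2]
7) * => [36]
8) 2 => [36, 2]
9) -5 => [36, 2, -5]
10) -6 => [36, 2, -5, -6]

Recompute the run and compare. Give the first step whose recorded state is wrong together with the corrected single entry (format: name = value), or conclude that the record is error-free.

step 5, top = -20

Step 1: push -7: top = -7 — agrees with the record.
Step 2: push 7: top = 7 — no discrepancy.
Step 3: push 6: top = 6 — agrees with the record.
Step 4: 7 + 6 = 13 — agrees with the record.
Step 5: -7 - 13 = -20 — the record has a different value.
Step 5 is the first one off; corrected, top = -20.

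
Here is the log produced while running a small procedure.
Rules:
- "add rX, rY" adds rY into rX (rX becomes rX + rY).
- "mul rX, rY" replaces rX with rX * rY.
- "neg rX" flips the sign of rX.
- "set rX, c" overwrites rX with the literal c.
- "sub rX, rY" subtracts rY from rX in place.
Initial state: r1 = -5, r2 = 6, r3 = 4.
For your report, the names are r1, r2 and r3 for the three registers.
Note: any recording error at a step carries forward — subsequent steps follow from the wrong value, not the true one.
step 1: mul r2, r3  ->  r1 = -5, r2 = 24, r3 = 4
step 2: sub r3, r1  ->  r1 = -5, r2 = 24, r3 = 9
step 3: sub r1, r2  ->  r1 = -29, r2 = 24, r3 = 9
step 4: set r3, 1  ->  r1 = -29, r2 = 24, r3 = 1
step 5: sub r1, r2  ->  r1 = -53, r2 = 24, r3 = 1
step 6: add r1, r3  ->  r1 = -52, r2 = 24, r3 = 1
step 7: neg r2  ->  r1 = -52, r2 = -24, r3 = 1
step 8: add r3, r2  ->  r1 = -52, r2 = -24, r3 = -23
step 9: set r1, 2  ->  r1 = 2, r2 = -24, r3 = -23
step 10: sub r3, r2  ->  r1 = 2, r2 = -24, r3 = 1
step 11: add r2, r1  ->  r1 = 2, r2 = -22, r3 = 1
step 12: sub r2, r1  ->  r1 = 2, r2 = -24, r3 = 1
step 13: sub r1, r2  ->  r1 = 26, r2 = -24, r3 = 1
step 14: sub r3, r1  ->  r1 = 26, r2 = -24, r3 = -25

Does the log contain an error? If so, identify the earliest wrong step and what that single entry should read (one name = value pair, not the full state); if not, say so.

no error

1. r2 = 6 * 4 = 24 (confirmed correct)
2. r3 = 4 - -5 = 9 (same as recorded)
3. r1 = -5 - 24 = -29 (agrees with the log)
4. r3 = 1 (checks out)
5. r1 = -29 - 24 = -53 (verified)
6. r1 = -53 + 1 = -52 (no discrepancy)
7. r2 = -(24) = -24 (verified)
8. r3 = 1 + -24 = -23 (in agreement)
9. r1 = 2 (in agreement)
10. r3 = -23 - -24 = 1 (matches)
11. r2 = -24 + 2 = -22 (exactly as logged)
12. r2 = -22 - 2 = -24 (same as recorded)
13. r1 = 2 - -24 = 26 (verified)
14. r3 = 1 - 26 = -25 (checks out)
No step deviates from the rules.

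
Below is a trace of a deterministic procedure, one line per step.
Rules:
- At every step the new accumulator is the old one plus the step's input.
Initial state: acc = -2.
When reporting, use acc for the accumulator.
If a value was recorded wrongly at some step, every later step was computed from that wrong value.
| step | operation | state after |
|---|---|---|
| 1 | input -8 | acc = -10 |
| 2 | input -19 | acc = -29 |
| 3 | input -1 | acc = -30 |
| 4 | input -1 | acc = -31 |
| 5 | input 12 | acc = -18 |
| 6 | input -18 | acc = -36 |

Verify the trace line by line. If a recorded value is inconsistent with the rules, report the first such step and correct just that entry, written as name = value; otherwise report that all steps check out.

step 5, acc = -19

1. acc = -2 + -8 = -10 (checks out)
2. acc = -10 + -19 = -29 (same as recorded)
3. acc = -29 + -1 = -30 (same as recorded)
4. acc = -30 + -1 = -31 (in agreement)
5. acc = -31 + 12 = -19 (this is not what the trace shows)
So the first discrepancy is step 5, where the right value is acc = -19.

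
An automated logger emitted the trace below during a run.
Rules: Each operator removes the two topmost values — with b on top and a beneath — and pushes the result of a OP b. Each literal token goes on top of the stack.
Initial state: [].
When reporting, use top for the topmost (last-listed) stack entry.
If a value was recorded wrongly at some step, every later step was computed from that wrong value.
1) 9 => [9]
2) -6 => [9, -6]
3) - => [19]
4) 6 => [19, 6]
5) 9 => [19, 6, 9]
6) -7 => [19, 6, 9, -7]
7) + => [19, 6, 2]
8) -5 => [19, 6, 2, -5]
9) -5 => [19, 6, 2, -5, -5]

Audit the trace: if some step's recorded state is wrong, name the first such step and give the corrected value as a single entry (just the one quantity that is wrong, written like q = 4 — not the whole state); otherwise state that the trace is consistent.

1. push 9: top = 9 (verified)
2. push -6: top = -6 (matches)
3. 9 - -6 = 15 (not what was recorded)
Step 3 is the first one off; corrected, top = 15.

step 3, top = 15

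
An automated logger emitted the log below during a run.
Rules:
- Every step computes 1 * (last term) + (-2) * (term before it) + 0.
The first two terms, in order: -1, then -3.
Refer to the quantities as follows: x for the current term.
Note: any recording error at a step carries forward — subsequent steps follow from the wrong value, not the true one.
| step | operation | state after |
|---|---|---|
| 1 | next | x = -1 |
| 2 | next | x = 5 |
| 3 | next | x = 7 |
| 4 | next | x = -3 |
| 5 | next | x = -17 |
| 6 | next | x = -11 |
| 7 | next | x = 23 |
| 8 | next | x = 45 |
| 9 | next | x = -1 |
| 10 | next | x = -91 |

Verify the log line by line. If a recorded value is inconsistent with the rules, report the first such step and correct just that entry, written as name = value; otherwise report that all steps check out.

1. x = 1*(-3) + (-2)*(-1) + (0) = -1 (exactly as logged)
2. x = 1*(-1) + (-2)*(-3) + (0) = 5 (checks out)
3. x = 1*(5) + (-2)*(-1) + (0) = 7 (verified)
4. x = 1*(7) + (-2)*(5) + (0) = -3 (confirmed correct)
5. x = 1*(-3) + (-2)*(7) + (0) = -17 (consistent with the log)
6. x = 1*(-17) + (-2)*(-3) + (0) = -11 (consistent with the log)
7. x = 1*(-11) + (-2)*(-17) + (0) = 23 (verified)
8. x = 1*(23) + (-2)*(-11) + (0) = 45 (in agreement)
9. x = 1*(45) + (-2)*(23) + (0) = -1 (confirmed correct)
10. x = 1*(-1) + (-2)*(45) + (0) = -91 (agrees with the log)
Every step is consistent.

no error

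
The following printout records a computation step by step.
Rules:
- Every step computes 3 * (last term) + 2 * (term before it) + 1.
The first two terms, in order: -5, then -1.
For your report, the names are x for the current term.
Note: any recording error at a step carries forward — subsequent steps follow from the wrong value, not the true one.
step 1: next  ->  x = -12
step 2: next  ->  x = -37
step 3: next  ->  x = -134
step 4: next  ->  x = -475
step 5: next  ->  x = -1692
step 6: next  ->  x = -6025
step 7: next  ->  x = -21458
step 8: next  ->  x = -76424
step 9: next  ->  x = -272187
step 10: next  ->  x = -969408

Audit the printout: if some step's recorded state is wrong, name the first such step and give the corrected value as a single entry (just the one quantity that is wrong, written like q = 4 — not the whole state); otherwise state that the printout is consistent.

step 8, x = -76423

1. x = 3*(-1) + (2)*(-5) + (1) = -12 (checks out)
2. x = 3*(-12) + (2)*(-1) + (1) = -37 (matches)
3. x = 3*(-37) + (2)*(-12) + (1) = -134 (in agreement)
4. x = 3*(-134) + (2)*(-37) + (1) = -475 (verified)
5. x = 3*(-475) + (2)*(-134) + (1) = -1692 (verified)
6. x = 3*(-1692) + (2)*(-475) + (1) = -6025 (agrees with the printout)
7. x = 3*(-6025) + (2)*(-1692) + (1) = -21458 (no discrepancy)
8. x = 3*(-21458) + (2)*(-6025) + (1) = -76423 (this is not what the printout shows)
Step 8 is the first one off; corrected, x = -76423.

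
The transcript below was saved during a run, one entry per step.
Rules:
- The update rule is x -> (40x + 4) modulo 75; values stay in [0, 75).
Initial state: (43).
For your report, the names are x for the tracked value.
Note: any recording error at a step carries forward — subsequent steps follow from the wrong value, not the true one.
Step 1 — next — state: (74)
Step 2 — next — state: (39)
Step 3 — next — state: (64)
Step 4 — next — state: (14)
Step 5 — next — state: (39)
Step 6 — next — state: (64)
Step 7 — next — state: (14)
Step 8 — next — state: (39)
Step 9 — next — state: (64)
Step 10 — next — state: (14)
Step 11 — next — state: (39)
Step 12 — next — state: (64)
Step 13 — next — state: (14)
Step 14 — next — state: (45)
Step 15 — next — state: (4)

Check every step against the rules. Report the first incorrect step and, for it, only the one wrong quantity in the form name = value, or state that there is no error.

Step 1: x = (40*43 + 4) mod 75 = 74 — agrees with the transcript.
Step 2: x = (40*74 + 4) mod 75 = 39 — exactly as logged.
Step 3: x = (40*39 + 4) mod 75 = 64 — matches.
Step 4: x = (40*64 + 4) mod 75 = 14 — verified.
Step 5: x = (40*14 + 4) mod 75 = 39 — agrees with the transcript.
Step 6: x = (40*39 + 4) mod 75 = 64 — consistent with the transcript.
Step 7: x = (40*64 + 4) mod 75 = 14 — in agreement.
Step 8: x = (40*14 + 4) mod 75 = 39 — exactly as logged.
Step 9: x = (40*39 + 4) mod 75 = 64 — exactly as logged.
Step 10: x = (40*64 + 4) mod 75 = 14 — verified.
Step 11: x = (40*14 + 4) mod 75 = 39 — exactly as logged.
Step 12: x = (40*39 + 4) mod 75 = 64 — agrees with the transcript.
Step 13: x = (40*64 + 4) mod 75 = 14 — matches.
Step 14: x = (40*14 + 4) mod 75 = 39 — the entry is off here.
So the first discrepancy is step 14, where the right value is x = 39.

step 14, x = 39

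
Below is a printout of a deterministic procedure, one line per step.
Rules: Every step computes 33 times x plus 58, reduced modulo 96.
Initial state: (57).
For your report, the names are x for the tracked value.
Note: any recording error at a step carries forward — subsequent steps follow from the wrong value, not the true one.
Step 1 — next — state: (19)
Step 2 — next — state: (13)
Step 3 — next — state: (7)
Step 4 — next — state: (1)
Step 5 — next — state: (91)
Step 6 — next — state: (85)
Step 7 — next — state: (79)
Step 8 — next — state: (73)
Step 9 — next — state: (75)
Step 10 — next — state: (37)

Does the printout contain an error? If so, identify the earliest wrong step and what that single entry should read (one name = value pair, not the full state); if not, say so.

step 9, x = 67

step 1: x = (33*57 + 58) mod 96 = 19 -> verified
step 2: x = (33*19 + 58) mod 96 = 13 -> confirmed correct
step 3: x = (33*13 + 58) mod 96 = 7 -> checks out
step 4: x = (33*7 + 58) mod 96 = 1 -> no discrepancy
step 5: x = (33*1 + 58) mod 96 = 91 -> verified
step 6: x = (33*91 + 58) mod 96 = 85 -> checks out
step 7: x = (33*85 + 58) mod 96 = 79 -> matches
step 8: x = (33*79 + 58) mod 96 = 73 -> no discrepancy
step 9: x = (33*73 + 58) mod 96 = 67 -> this is not what the printout shows
The audit stops at step 9: the recorded entry is wrong and should be x = 67.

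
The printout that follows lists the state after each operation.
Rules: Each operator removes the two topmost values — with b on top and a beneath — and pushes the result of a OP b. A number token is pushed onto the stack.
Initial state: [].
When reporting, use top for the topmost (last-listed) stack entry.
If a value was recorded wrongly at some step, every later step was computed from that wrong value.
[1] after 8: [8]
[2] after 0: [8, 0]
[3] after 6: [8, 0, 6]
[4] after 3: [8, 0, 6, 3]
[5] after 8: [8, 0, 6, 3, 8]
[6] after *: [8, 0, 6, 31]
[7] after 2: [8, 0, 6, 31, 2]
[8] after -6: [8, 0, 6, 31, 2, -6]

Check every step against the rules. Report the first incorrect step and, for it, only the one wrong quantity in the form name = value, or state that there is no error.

Step 1: push 8: top = 8 — verified.
Step 2: push 0: top = 0 — exactly as logged.
Step 3: push 6: top = 6 — no discrepancy.
Step 4: push 3: top = 3 — checks out.
Step 5: push 8: top = 8 — no discrepancy.
Step 6: 3 * 8 = 24 — first mismatch against the printout.
The audit stops at step 6: the recorded entry is wrong and should be top = 24.

step 6, top = 24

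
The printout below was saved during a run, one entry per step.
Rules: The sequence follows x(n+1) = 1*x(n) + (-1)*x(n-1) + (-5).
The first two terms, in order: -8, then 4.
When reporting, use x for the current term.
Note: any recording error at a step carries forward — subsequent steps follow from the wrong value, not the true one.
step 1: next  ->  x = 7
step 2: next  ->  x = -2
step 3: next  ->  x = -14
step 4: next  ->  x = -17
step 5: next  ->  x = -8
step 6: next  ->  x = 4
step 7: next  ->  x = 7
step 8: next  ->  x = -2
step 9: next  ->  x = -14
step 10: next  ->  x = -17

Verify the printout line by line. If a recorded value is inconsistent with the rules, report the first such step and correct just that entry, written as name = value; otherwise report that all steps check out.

no error

1. x = 1*(4) + (-1)*(-8) + (-5) = 7 (same as recorded)
2. x = 1*(7) + (-1)*(4) + (-5) = -2 (consistent with the printout)
3. x = 1*(-2) + (-1)*(7) + (-5) = -14 (same as recorded)
4. x = 1*(-14) + (-1)*(-2) + (-5) = -17 (agrees with the printout)
5. x = 1*(-17) + (-1)*(-14) + (-5) = -8 (exactly as logged)
6. x = 1*(-8) + (-1)*(-17) + (-5) = 4 (agrees with the printout)
7. x = 1*(4) + (-1)*(-8) + (-5) = 7 (confirmed correct)
8. x = 1*(7) + (-1)*(4) + (-5) = -2 (verified)
9. x = 1*(-2) + (-1)*(7) + (-5) = -14 (in agreement)
10. x = 1*(-14) + (-1)*(-2) + (-5) = -17 (checks out)
The whole run recomputes cleanly — no discrepancies.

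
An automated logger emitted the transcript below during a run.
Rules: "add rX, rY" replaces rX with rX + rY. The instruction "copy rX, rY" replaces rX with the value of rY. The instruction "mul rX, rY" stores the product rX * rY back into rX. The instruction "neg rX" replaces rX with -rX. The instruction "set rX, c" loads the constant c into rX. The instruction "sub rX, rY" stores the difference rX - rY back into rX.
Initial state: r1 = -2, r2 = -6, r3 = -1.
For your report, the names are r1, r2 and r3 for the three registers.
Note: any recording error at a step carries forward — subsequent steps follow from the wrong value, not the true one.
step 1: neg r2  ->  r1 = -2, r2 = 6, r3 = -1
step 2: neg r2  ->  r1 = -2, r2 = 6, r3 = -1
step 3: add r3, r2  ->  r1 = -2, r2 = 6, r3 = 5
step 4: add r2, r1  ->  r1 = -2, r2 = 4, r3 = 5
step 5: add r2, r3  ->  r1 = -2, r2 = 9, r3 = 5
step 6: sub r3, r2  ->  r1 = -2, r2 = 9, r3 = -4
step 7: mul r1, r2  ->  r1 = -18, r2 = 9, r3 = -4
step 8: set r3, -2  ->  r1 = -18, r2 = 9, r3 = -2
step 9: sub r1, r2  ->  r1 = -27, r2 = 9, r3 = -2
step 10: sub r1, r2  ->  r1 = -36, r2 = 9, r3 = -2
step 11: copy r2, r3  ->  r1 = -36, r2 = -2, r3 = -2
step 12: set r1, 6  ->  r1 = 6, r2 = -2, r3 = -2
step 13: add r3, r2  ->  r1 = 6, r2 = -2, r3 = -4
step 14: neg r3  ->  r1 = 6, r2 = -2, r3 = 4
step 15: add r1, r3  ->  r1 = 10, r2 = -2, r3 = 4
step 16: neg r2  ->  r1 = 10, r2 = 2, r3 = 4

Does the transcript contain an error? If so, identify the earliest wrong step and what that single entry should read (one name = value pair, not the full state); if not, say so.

step 1: r2 = -(-6) = 6 -> in agreement
step 2: r2 = -(6) = -6 -> the recorded entry deviates here
Conclusion: step 2 carries the first error; the entry should be r2 = -6.

step 2, r2 = -6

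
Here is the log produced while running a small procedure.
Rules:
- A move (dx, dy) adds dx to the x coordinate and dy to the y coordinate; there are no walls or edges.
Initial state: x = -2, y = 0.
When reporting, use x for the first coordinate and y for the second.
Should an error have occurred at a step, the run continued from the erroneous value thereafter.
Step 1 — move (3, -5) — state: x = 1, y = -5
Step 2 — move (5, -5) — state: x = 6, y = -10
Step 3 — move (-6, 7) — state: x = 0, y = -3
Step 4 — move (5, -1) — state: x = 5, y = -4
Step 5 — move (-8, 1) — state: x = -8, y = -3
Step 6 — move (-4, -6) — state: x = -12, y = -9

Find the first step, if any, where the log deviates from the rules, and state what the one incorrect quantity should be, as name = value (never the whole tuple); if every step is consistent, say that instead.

1. x = -2 + (3) = 1, y = 0 + (-5) = -5 (matches)
2. x = 1 + (5) = 6, y = -5 + (-5) = -10 (consistent with the log)
3. x = 6 + (-6) = 0, y = -10 + (7) = -3 (no discrepancy)
4. x = 0 + (5) = 5, y = -3 + (-1) = -4 (agrees with the log)
5. x = 5 + (-8) = -3, y = -4 + (1) = -3 (the recorded entry deviates here)
That makes step 5 the first incorrect line — x = -3 is what it should show.

step 5, x = -3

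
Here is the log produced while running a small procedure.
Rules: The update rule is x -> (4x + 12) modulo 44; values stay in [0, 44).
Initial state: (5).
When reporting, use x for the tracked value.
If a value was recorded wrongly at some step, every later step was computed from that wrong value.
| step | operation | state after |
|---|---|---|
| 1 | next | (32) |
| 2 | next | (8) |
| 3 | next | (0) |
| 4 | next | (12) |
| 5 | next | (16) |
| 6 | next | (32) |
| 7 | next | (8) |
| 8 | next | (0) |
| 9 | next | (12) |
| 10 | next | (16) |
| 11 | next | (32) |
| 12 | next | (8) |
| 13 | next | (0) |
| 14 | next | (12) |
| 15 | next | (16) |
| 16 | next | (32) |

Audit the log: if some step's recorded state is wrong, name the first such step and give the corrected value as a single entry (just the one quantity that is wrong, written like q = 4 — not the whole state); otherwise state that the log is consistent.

Step 1: x = (4*5 + 12) mod 44 = 32 — consistent with the log.
Step 2: x = (4*32 + 12) mod 44 = 8 — checks out.
Step 3: x = (4*8 + 12) mod 44 = 0 — verified.
Step 4: x = (4*0 + 12) mod 44 = 12 — matches.
Step 5: x = (4*12 + 12) mod 44 = 16 — in agreement.
Step 6: x = (4*16 + 12) mod 44 = 32 — matches.
Step 7: x = (4*32 + 12) mod 44 = 8 — agrees with the log.
Step 8: x = (4*8 + 12) mod 44 = 0 — checks out.
Step 9: x = (4*0 + 12) mod 44 = 12 — confirmed correct.
Step 10: x = (4*12 + 12) mod 44 = 16 — same as recorded.
Step 11: x = (4*16 + 12) mod 44 = 32 — matches.
Step 12: x = (4*32 + 12) mod 44 = 8 — matches.
Step 13: x = (4*8 + 12) mod 44 = 0 — matches.
Step 14: x = (4*0 + 12) mod 44 = 12 — checks out.
Step 15: x = (4*12 + 12) mod 44 = 16 — checks out.
Step 16: x = (4*16 + 12) mod 44 = 32 — verified.
The recomputation confirms every line.

no error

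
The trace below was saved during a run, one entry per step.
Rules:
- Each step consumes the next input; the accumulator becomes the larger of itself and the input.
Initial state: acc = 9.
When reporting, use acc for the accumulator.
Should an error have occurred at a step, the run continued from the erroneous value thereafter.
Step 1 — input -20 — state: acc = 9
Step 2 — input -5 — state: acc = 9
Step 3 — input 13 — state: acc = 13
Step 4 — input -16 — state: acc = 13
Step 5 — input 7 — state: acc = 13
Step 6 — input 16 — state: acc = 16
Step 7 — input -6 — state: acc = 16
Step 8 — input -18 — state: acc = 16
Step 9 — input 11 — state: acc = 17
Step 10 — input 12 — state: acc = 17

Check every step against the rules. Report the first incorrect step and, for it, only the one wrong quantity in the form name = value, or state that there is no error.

Step 1: acc = max(9, -20) = 9 — in agreement.
Step 2: acc = max(9, -5) = 9 — no discrepancy.
Step 3: acc = max(9, 13) = 13 — matches.
Step 4: acc = max(13, -16) = 13 — confirmed correct.
Step 5: acc = max(13, 7) = 13 — consistent with the trace.
Step 6: acc = max(13, 16) = 16 — confirmed correct.
Step 7: acc = max(16, -6) = 16 — no discrepancy.
Step 8: acc = max(16, -18) = 16 — no discrepancy.
Step 9: acc = max(16, 11) = 16 — this is not what the trace shows.
First incorrect step: 9; the correct value is acc = 16.

step 9, acc = 16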